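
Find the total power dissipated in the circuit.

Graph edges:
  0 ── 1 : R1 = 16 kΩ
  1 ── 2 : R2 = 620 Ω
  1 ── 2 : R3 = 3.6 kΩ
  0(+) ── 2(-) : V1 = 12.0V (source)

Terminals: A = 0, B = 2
Nodal analysis, taking node 2 as the 0 V reference.
Source V1 fixes V_0 = 12 V.
KCL at each unknown node (sum of currents leaving = 0; resistances in Ω):
  Node 1: (V_1 - 12)/16000 + (V_1 - 0)/620 + (V_1 - 0)/3600 = 0
Collecting terms: 0.001953 × V_1 = 0.00075  =>  V_1 = 0.384 V
Power in each resistor, P = (ΔV)²/R:
  P_R1 = (12 - 0.384)²/16000 = 0.008433 W
  P_R2 = (0.384 - 0)²/620 = 0.0002378 W
  P_R3 = (0.384 - 0)²/3600 = 0.00004096 W
P_total = P_R1 + P_R2 + P_R3 = 0.008712 W

Final answer: 0.008712 W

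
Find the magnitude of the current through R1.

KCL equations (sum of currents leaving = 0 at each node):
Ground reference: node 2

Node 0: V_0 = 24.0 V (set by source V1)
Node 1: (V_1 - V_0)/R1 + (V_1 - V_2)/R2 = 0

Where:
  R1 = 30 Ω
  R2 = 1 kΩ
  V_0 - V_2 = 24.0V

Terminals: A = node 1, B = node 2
Nodal analysis, taking node 2 as the 0 V reference.
Source V1 fixes V_0 = 24 V.
KCL at each unknown node (sum of currents leaving = 0; resistances in Ω):
  Node 1: (V_1 - 24)/30 + (V_1 - 0)/1000 = 0
Collecting terms: 0.03433 × V_1 = 0.8  =>  V_1 = 23.3 V
I_R1 = (V_0 - V_1)/R1 = (24 - 23.3)/30 = 0.0233 A
|I_R1| = 0.0233 A

Final answer: |I_R1| = 0.0233 A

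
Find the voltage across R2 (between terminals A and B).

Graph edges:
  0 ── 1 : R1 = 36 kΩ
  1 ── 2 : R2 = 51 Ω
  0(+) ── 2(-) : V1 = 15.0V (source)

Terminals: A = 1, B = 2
R1 and R2 are in series across V1 (node 0 → node 1 → node 2), and the output A–B is taken across R2, so this is a voltage divider.
Series current: I = V1/(R1 + R2) = 15/(36000 + 51) = 15/36050 = 0.0004161 A
V_R2 = I × R2 = V1 × R2/(R1 + R2) = 15 × 51/36050 = 0.02122 V

Final answer: 0.02122 V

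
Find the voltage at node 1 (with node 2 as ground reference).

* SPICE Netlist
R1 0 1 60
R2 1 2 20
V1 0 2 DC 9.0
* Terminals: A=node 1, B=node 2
Nodal analysis, taking node 2 as the 0 V reference.
Source V1 fixes V_0 = 9 V.
KCL at each unknown node (sum of currents leaving = 0; resistances in Ω):
  Node 1: (V_1 - 9)/60 + (V_1 - 0)/20 = 0
Collecting terms: 0.06667 × V_1 = 0.15  =>  V_1 = 2.25 V
The requested potential is V_1 = 2.25 V.

Final answer: V_1 = 2.25 V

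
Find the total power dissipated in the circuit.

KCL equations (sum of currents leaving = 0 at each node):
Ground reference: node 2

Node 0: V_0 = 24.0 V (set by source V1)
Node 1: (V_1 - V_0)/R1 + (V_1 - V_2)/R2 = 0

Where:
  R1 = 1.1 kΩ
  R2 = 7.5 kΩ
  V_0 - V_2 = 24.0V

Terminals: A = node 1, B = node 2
Nodal analysis, taking node 2 as the 0 V reference.
Source V1 fixes V_0 = 24 V.
KCL at each unknown node (sum of currents leaving = 0; resistances in Ω):
  Node 1: (V_1 - 24)/1100 + (V_1 - 0)/7500 = 0
Collecting terms: 0.001042 × V_1 = 0.02182  =>  V_1 = 20.93 V
Power in each resistor, P = (ΔV)²/R:
  P_R1 = (24 - 20.93)²/1100 = 0.008567 W
  P_R2 = (20.93 - 0)²/7500 = 0.05841 W
P_total = P_R1 + P_R2 = 0.06698 W

Final answer: 0.06698 W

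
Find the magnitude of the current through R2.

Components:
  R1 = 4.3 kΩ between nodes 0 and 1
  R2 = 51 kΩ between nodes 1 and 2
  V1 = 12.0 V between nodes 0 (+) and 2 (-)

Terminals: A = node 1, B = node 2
Nodal analysis, taking node 2 as the 0 V reference.
Source V1 fixes V_0 = 12 V.
KCL at each unknown node (sum of currents leaving = 0; resistances in Ω):
  Node 1: (V_1 - 12)/4300 + (V_1 - 0)/51000 = 0
Collecting terms: 0.0002522 × V_1 = 0.002791  =>  V_1 = 11.07 V
I_R2 = (V_1 - V_2)/R2 = (11.07 - 0)/51000 = 0.000217 A
|I_R2| = 0.000217 A

Final answer: |I_R2| = 0.000217 A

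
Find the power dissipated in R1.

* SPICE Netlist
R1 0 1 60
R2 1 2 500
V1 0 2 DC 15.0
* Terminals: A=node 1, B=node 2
Nodal analysis, taking node 2 as the 0 V reference.
Source V1 fixes V_0 = 15 V.
KCL at each unknown node (sum of currents leaving = 0; resistances in Ω):
  Node 1: (V_1 - 15)/60 + (V_1 - 0)/500 = 0
Collecting terms: 0.01867 × V_1 = 0.25  =>  V_1 = 13.39 V
I_R1 = (V_0 - V_1)/R1 = (15 - 13.39)/60 = 0.02679 A
P_R1 = I_R1² × R1 = (0.02679)² × 60 = 0.04305 W

Final answer: 0.04305 W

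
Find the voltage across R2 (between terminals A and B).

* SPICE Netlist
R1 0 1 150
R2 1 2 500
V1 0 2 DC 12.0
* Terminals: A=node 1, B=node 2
R1 and R2 are in series across V1 (node 0 → node 1 → node 2), and the output A–B is taken across R2, so this is a voltage divider.
Series current: I = V1/(R1 + R2) = 12/(150 + 500) = 12/650 = 0.01846 A
V_R2 = I × R2 = V1 × R2/(R1 + R2) = 12 × 500/650 = 9.231 V

Final answer: 9.231 V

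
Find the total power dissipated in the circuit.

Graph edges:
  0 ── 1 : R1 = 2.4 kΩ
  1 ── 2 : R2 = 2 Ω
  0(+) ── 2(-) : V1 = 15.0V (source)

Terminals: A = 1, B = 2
Nodal analysis, taking node 2 as the 0 V reference.
Source V1 fixes V_0 = 15 V.
KCL at each unknown node (sum of currents leaving = 0; resistances in Ω):
  Node 1: (V_1 - 15)/2400 + (V_1 - 0)/2 = 0
Collecting terms: 0.5004 × V_1 = 0.00625  =>  V_1 = 0.01249 V
Power in each resistor, P = (ΔV)²/R:
  P_R1 = (15 - 0.01249)²/2400 = 0.09359 W
  P_R2 = (0.01249 - 0)²/2 = 0.00007799 W
P_total = P_R1 + P_R2 = 0.09367 W

Final answer: 0.09367 W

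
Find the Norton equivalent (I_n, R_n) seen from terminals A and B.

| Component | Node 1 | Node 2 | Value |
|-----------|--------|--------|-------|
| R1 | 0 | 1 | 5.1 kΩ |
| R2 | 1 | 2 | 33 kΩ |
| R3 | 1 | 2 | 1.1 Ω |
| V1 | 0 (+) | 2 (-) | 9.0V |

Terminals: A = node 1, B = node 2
Find the Thévenin equivalent first; then I_n = V_th/R_th and R_n = R_th.
Step 1 — V_th is the open-circuit voltage V_A - V_B (nothing connected across the terminals).
Nodal analysis, taking node 2 as the 0 V reference.
Source V1 fixes V_0 = 9 V.
KCL at each unknown node (sum of currents leaving = 0; resistances in Ω):
  Node 1: (V_1 - 9)/5100 + (V_1 - 0)/33000 + (V_1 - 0)/1.1 = 0
Collecting terms: 0.9093 × V_1 = 0.001765  =>  V_1 = 0.001941 V
V_th = V_1 - V_2 = 0.001941 - 0 = 0.001941 V
Step 2 — R_th: zero the source — replace V1 by a short circuit (node 2 merges into node 0) — and find the resistance seen between A (node 1) and B (node 0).
Reduce the network between node 1 (A) and node 0 (B) by series/parallel combination:
  Rp1 = R1 ‖ R2 ‖ R3 (parallel, all between nodes 0 and 1) = 1/(1/5100 + 1/33000 + 1/1.1) = 1.1 Ω
R_th = 1.1 Ω
I_n = V_th/R_th = 0.001941/1.1 = 0.001765 A, and R_n = R_th = 1.1 Ω

Final answer: I_n = 0.001765 A, R_n = 1.1 Ω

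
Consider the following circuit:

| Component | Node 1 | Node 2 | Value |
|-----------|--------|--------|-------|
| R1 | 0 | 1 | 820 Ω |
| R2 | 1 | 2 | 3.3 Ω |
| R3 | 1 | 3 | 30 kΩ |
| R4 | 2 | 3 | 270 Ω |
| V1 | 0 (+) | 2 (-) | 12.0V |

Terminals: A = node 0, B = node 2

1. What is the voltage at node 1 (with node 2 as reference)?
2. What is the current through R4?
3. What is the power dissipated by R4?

Nodal analysis, taking node 2 as the 0 V reference.
Source V1 fixes V_0 = 12 V.
KCL at each unknown node (sum of currents leaving = 0; resistances in Ω):
  Node 1: (V_1 - 12)/820 + (V_1 - 0)/3.3 + (V_1 - V_3)/30000 = 0
  Node 3: (V_3 - V_1)/30000 + (V_3 - 0)/270 = 0
Collecting terms (coefficients in siemens):
  0.3043·V_1 - 0.00003333·V_3 = 0.01463
  0.003737·V_3 - 0.00003333·V_1 = 0
Determinant D = (0.3043)(0.003737) - (-0.00003333)(-0.00003333) = 0.001137
V_1 = [(0.01463)(0.003737) - (-0.00003333)(0)]/D = 0.04809 V
V_3 = [(0.3043)(0) - (0.01463)(-0.00003333)]/D = 0.000429 V
Part 1:
  Read off the nodal solution: V_1 = 0.04809 V
Part 2:
  I_R4 = (V_2 - V_3)/R4 = (0 - 0.000429)/270 = -0.000001589 A
  Magnitude: I_R4 = 0.000001589 A
Part 3:
  I_R4 = (V_2 - V_3)/R4 = (0 - 0.000429)/270 = -0.000001589 A
  P_R4 = I_R4² × R4 = (-0.000001589)² × 270 = 0.0000000006816 W

Final answers:
1. V_1 = 0.04809 V
2. I_R4 = 1.589e-06 A
3. P_R4 = 6.816e-10 W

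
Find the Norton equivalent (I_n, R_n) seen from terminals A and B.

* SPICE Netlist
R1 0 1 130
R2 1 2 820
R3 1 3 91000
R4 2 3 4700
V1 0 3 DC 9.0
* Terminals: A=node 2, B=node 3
Find the Thévenin equivalent first; then I_n = V_th/R_th and R_n = R_th.
Step 1 — V_th is the open-circuit voltage V_A - V_B (nothing connected across the terminals).
Nodal analysis, taking node 3 as the 0 V reference.
Source V1 fixes V_0 = 9 V.
KCL at each unknown node (sum of currents leaving = 0; resistances in Ω):
  Node 1: (V_1 - 9)/130 + (V_1 - V_2)/820 + (V_1 - 0)/91000 = 0
  Node 2: (V_2 - V_1)/820 + (V_2 - 0)/4700 = 0
Collecting terms (coefficients in siemens):
  0.008923·V_1 - 0.00122·V_2 = 0.06923
  0.001432·V_2 - 0.00122·V_1 = 0
Determinant D = (0.008923)(0.001432) - (-0.00122)(-0.00122) = 0.00001129
V_1 = [(0.06923)(0.001432) - (-0.00122)(0)]/D = 8.781 V
V_2 = [(0.008923)(0) - (0.06923)(-0.00122)]/D = 7.476 V
V_th = V_2 - V_3 = 7.476 - 0 = 7.476 V
Step 2 — R_th: zero the source — replace V1 by a short circuit (node 3 merges into node 0) — and find the resistance seen between A (node 2) and B (node 0).
Reduce the network between node 2 (A) and node 0 (B) by series/parallel combination:
  Rp1 = R1 ‖ R3 (parallel, both between nodes 0 and 1) = 1/(1/130 + 1/91000) = 129.8 Ω
  Rs1 = R2 + Rp1 (series, joined only at node 1) = 820 + 129.8 = 949.8 Ω
  Rp2 = R4 ‖ Rs1 (parallel, both between nodes 0 and 2) = 1/(1/4700 + 1/949.8) = 790.1 Ω
R_th = 790.1 Ω
I_n = V_th/R_th = 7.476/790.1 = 0.009462 A, and R_n = R_th = 790.1 Ω

Final answer: I_n = 0.009462 A, R_n = 790.1 Ω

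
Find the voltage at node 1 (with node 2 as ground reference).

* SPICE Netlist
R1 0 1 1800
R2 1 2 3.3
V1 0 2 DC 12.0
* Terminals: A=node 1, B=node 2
Nodal analysis, taking node 2 as the 0 V reference.
Source V1 fixes V_0 = 12 V.
KCL at each unknown node (sum of currents leaving = 0; resistances in Ω):
  Node 1: (V_1 - 12)/1800 + (V_1 - 0)/3.3 = 0
Collecting terms: 0.3036 × V_1 = 0.006667  =>  V_1 = 0.02196 V
The requested potential is V_1 = 0.02196 V.

Final answer: V_1 = 0.02196 V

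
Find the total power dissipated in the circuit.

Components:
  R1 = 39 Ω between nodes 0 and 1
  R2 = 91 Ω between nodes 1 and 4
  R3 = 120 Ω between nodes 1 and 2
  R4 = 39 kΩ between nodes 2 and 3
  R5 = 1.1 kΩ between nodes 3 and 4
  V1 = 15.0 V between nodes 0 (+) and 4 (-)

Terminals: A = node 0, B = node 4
Nodal analysis, taking node 4 as the 0 V reference.
Source V1 fixes V_0 = 15 V.
KCL at each unknown node (sum of currents leaving = 0; resistances in Ω):
  Node 1: (V_1 - 15)/39 + (V_1 - 0)/91 + (V_1 - V_2)/120 = 0
  Node 2: (V_2 - V_1)/120 + (V_2 - V_3)/39000 = 0
  Node 3: (V_3 - V_2)/39000 + (V_3 - 0)/1100 = 0
Collecting terms (coefficients in siemens):
  0.04496·V_1 - 0.008333·V_2 = 0.3846
  0.008359·V_2 - 0.008333·V_1 - 0.00002564·V_3 = 0
  0.0009347·V_3 - 0.00002564·V_2 = 0
Solving these 3 simultaneous equations (Gaussian elimination) gives:
  V_1 = 10.49 V, V_2 = 10.46 V, V_3 = 0.287 V
Power in each resistor, P = (ΔV)²/R:
  P_R1 = (15 - 10.49)²/39 = 0.5209 W
  P_R2 = (10.49 - 0)²/91 = 1.21 W
  P_R3 = (10.49 - 10.46)²/120 = 0.000008167 W
  P_R4 = (10.46 - 0.287)²/39000 = 0.002654 W
  P_R5 = (0.287 - 0)²/1100 = 0.00007487 W
P_total = P_R1 + P_R2 + P_R3 + P_R4 + P_R5 = 1.734 W

Final answer: 1.734 W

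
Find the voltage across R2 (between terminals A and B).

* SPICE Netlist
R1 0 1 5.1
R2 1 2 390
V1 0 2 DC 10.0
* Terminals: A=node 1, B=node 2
R1 and R2 are in series across V1 (node 0 → node 1 → node 2), and the output A–B is taken across R2, so this is a voltage divider.
Series current: I = V1/(R1 + R2) = 10/(5.1 + 390) = 10/395.1 = 0.02531 A
V_R2 = I × R2 = V1 × R2/(R1 + R2) = 10 × 390/395.1 = 9.871 V

Final answer: 9.871 V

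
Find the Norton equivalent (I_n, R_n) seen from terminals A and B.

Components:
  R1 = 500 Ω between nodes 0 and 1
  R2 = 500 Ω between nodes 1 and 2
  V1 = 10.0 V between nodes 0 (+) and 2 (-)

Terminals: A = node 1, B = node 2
Find the Thévenin equivalent first; then I_n = V_th/R_th and R_n = R_th.
Step 1 — V_th is the open-circuit voltage V_A - V_B (nothing connected across the terminals).
Nodal analysis, taking node 2 as the 0 V reference.
Source V1 fixes V_0 = 10 V.
KCL at each unknown node (sum of currents leaving = 0; resistances in Ω):
  Node 1: (V_1 - 10)/500 + (V_1 - 0)/500 = 0
Collecting terms: 0.004 × V_1 = 0.02  =>  V_1 = 5 V
V_th = V_1 - V_2 = 5 - 0 = 5 V
Step 2 — R_th: zero the source — replace V1 by a short circuit (node 2 merges into node 0) — and find the resistance seen between A (node 1) and B (node 0).
Reduce the network between node 1 (A) and node 0 (B) by series/parallel combination:
  Rp1 = R1 ‖ R2 (parallel, both between nodes 0 and 1) = 1/(1/500 + 1/500) = 250 Ω
R_th = 250 Ω
I_n = V_th/R_th = 5/250 = 0.02 A, and R_n = R_th = 250 Ω

Final answer: I_n = 0.02 A, R_n = 250 Ω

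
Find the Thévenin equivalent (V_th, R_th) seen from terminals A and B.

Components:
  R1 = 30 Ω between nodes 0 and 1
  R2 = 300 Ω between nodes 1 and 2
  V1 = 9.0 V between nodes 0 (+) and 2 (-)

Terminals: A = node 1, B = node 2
Step 1 — V_th is the open-circuit voltage V_A - V_B (nothing connected across the terminals).
Nodal analysis, taking node 2 as the 0 V reference.
Source V1 fixes V_0 = 9 V.
KCL at each unknown node (sum of currents leaving = 0; resistances in Ω):
  Node 1: (V_1 - 9)/30 + (V_1 - 0)/300 = 0
Collecting terms: 0.03667 × V_1 = 0.3  =>  V_1 = 8.182 V
V_th = V_1 - V_2 = 8.182 - 0 = 8.182 V
Step 2 — R_th: zero the source — replace V1 by a short circuit (node 2 merges into node 0) — and find the resistance seen between A (node 1) and B (node 0).
Reduce the network between node 1 (A) and node 0 (B) by series/parallel combination:
  Rp1 = R1 ‖ R2 (parallel, both between nodes 0 and 1) = 1/(1/30 + 1/300) = 27.27 Ω
R_th = 27.27 Ω

Final answer: V_th = 8.182 V, R_th = 27.27 Ω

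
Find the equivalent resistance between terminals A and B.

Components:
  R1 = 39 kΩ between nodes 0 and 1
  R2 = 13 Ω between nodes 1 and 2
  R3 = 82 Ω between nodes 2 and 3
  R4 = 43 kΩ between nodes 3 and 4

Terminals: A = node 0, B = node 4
Reduce the network between node 0 (A) and node 4 (B) by series/parallel combination:
  Rs1 = R1 + R2 (series, joined only at node 1) = 39000 + 13 = 39010 Ω
  Rs2 = R3 + Rs1 (series, joined only at node 2) = 82 + 39010 = 39100 Ω
  Rs3 = R4 + Rs2 (series, joined only at node 3) = 43000 + 39100 = 82100 Ω
R_eq = 82.09 kΩ

Final answer: 82.09 kΩ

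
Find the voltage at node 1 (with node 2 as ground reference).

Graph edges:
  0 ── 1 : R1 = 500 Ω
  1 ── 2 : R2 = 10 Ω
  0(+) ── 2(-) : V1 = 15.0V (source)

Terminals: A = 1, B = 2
Nodal analysis, taking node 2 as the 0 V reference.
Source V1 fixes V_0 = 15 V.
KCL at each unknown node (sum of currents leaving = 0; resistances in Ω):
  Node 1: (V_1 - 15)/500 + (V_1 - 0)/10 = 0
Collecting terms: 0.102 × V_1 = 0.03  =>  V_1 = 0.2941 V
The requested potential is V_1 = 0.2941 V.

Final answer: V_1 = 0.2941 V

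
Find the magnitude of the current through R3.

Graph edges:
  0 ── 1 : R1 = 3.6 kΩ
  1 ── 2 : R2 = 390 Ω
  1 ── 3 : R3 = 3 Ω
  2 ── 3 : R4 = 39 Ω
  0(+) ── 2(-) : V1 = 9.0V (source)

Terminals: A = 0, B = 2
Nodal analysis, taking node 2 as the 0 V reference.
Source V1 fixes V_0 = 9 V.
KCL at each unknown node (sum of currents leaving = 0; resistances in Ω):
  Node 1: (V_1 - 9)/3600 + (V_1 - 0)/390 + (V_1 - V_3)/3 = 0
  Node 3: (V_3 - V_1)/3 + (V_3 - 0)/39 = 0
Collecting terms (coefficients in siemens):
  0.3362·V_1 - 0.3333·V_3 = 0.0025
  0.359·V_3 - 0.3333·V_1 = 0
Determinant D = (0.3362)(0.359) - (-0.3333)(-0.3333) = 0.009567
V_1 = [(0.0025)(0.359) - (-0.3333)(0)]/D = 0.0938 V
V_3 = [(0.3362)(0) - (0.0025)(-0.3333)]/D = 0.0871 V
I_R3 = (V_1 - V_3)/R3 = (0.0938 - 0.0871)/3 = 0.002233 A
|I_R3| = 0.002233 A

Final answer: |I_R3| = 0.002233 A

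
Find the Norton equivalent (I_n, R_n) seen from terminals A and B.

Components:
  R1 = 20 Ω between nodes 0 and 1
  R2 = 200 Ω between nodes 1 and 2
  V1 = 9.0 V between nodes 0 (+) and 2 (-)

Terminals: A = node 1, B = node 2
Find the Thévenin equivalent first; then I_n = V_th/R_th and R_n = R_th.
Step 1 — V_th is the open-circuit voltage V_A - V_B (nothing connected across the terminals).
Nodal analysis, taking node 2 as the 0 V reference.
Source V1 fixes V_0 = 9 V.
KCL at each unknown node (sum of currents leaving = 0; resistances in Ω):
  Node 1: (V_1 - 9)/20 + (V_1 - 0)/200 = 0
Collecting terms: 0.055 × V_1 = 0.45  =>  V_1 = 8.182 V
V_th = V_1 - V_2 = 8.182 - 0 = 8.182 V
Step 2 — R_th: zero the source — replace V1 by a short circuit (node 2 merges into node 0) — and find the resistance seen between A (node 1) and B (node 0).
Reduce the network between node 1 (A) and node 0 (B) by series/parallel combination:
  Rp1 = R1 ‖ R2 (parallel, both between nodes 0 and 1) = 1/(1/20 + 1/200) = 18.18 Ω
R_th = 18.18 Ω
I_n = V_th/R_th = 8.182/18.18 = 0.45 A, and R_n = R_th = 18.18 Ω

Final answer: I_n = 0.45 A, R_n = 18.18 Ω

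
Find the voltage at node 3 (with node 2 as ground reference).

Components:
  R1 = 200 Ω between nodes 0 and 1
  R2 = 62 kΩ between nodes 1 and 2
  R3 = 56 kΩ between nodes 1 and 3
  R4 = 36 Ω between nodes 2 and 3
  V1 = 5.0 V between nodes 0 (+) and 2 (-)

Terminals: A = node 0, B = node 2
Nodal analysis, taking node 2 as the 0 V reference.
Source V1 fixes V_0 = 5 V.
KCL at each unknown node (sum of currents leaving = 0; resistances in Ω):
  Node 1: (V_1 - 5)/200 + (V_1 - 0)/62000 + (V_1 - V_3)/56000 = 0
  Node 3: (V_3 - V_1)/56000 + (V_3 - 0)/36 = 0
Collecting terms (coefficients in siemens):
  0.005034·V_1 - 0.00001786·V_3 = 0.025
  0.0278·V_3 - 0.00001786·V_1 = 0
Determinant D = (0.005034)(0.0278) - (-0.00001786)(-0.00001786) = 0.0001399
V_1 = [(0.025)(0.0278) - (-0.00001786)(0)]/D = 4.966 V
V_3 = [(0.005034)(0) - (0.025)(-0.00001786)]/D = 0.003191 V
The requested potential is V_3 = 0.003191 V.

Final answer: V_3 = 0.003191 V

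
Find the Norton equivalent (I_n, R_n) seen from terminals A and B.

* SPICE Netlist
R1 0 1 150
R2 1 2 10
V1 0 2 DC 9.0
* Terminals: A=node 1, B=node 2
Find the Thévenin equivalent first; then I_n = V_th/R_th and R_n = R_th.
Step 1 — V_th is the open-circuit voltage V_A - V_B (nothing connected across the terminals).
Nodal analysis, taking node 2 as the 0 V reference.
Source V1 fixes V_0 = 9 V.
KCL at each unknown node (sum of currents leaving = 0; resistances in Ω):
  Node 1: (V_1 - 9)/150 + (V_1 - 0)/10 = 0
Collecting terms: 0.1067 × V_1 = 0.06  =>  V_1 = 0.5625 V
V_th = V_1 - V_2 = 0.5625 - 0 = 0.5625 V
Step 2 — R_th: zero the source — replace V1 by a short circuit (node 2 merges into node 0) — and find the resistance seen between A (node 1) and B (node 0).
Reduce the network between node 1 (A) and node 0 (B) by series/parallel combination:
  Rp1 = R1 ‖ R2 (parallel, both between nodes 0 and 1) = 1/(1/150 + 1/10) = 9.375 Ω
R_th = 9.375 Ω
I_n = V_th/R_th = 0.5625/9.375 = 0.06 A, and R_n = R_th = 9.375 Ω

Final answer: I_n = 0.06 A, R_n = 9.375 Ω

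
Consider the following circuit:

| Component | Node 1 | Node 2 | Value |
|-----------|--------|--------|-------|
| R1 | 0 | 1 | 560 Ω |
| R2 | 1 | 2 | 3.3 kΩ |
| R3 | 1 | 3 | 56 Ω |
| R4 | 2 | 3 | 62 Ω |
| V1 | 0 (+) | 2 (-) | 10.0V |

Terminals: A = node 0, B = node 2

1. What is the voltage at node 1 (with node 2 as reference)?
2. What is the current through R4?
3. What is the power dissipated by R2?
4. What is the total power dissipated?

Nodal analysis, taking node 2 as the 0 V reference.
Source V1 fixes V_0 = 10 V.
KCL at each unknown node (sum of currents leaving = 0; resistances in Ω):
  Node 1: (V_1 - 10)/560 + (V_1 - 0)/3300 + (V_1 - V_3)/56 = 0
  Node 3: (V_3 - V_1)/56 + (V_3 - 0)/62 = 0
Collecting terms (coefficients in siemens):
  0.01995·V_1 - 0.01786·V_3 = 0.01786
  0.03399·V_3 - 0.01786·V_1 = 0
Determinant D = (0.01995)(0.03399) - (-0.01786)(-0.01786) = 0.000359
V_1 = [(0.01786)(0.03399) - (-0.01786)(0)]/D = 1.69 V
V_3 = [(0.01995)(0) - (0.01786)(-0.01786)]/D = 0.8882 V
Part 1:
  Read off the nodal solution: V_1 = 1.69 V
Part 2:
  I_R4 = (V_2 - V_3)/R4 = (0 - 0.8882)/62 = -0.01433 A
  Magnitude: I_R4 = 0.01433 A
Part 3:
  I_R2 = (V_1 - V_2)/R2 = (1.69 - 0)/3300 = 0.0005123 A
  P_R2 = I_R2² × R2 = (0.0005123)² × 3300 = 0.000866 W
Part 4:
  Power in each resistor, P = (ΔV)²/R:
    P_R1 = (10 - 1.69)²/560 = 0.1233 W
    P_R2 = (1.69 - 0)²/3300 = 0.000866 W
    P_R3 = (1.69 - 0.8882)²/56 = 0.01149 W
    P_R4 = (0 - 0.8882)²/62 = 0.01272 W
  P_total = P_R1 + P_R2 + P_R3 + P_R4 = 0.1484 W

Final answers:
1. V_1 = 1.69 V
2. I_R4 = 0.01433 A
3. P_R2 = 0.000866 W
4. P_total = 0.1484 W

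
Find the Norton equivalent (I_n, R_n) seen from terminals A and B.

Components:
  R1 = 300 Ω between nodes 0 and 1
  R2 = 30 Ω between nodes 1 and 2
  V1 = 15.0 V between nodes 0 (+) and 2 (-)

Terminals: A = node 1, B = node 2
Find the Thévenin equivalent first; then I_n = V_th/R_th and R_n = R_th.
Step 1 — V_th is the open-circuit voltage V_A - V_B (nothing connected across the terminals).
Nodal analysis, taking node 2 as the 0 V reference.
Source V1 fixes V_0 = 15 V.
KCL at each unknown node (sum of currents leaving = 0; resistances in Ω):
  Node 1: (V_1 - 15)/300 + (V_1 - 0)/30 = 0
Collecting terms: 0.03667 × V_1 = 0.05  =>  V_1 = 1.364 V
V_th = V_1 - V_2 = 1.364 - 0 = 1.364 V
Step 2 — R_th: zero the source — replace V1 by a short circuit (node 2 merges into node 0) — and find the resistance seen between A (node 1) and B (node 0).
Reduce the network between node 1 (A) and node 0 (B) by series/parallel combination:
  Rp1 = R1 ‖ R2 (parallel, both between nodes 0 and 1) = 1/(1/300 + 1/30) = 27.27 Ω
R_th = 27.27 Ω
I_n = V_th/R_th = 1.364/27.27 = 0.05 A, and R_n = R_th = 27.27 Ω

Final answer: I_n = 0.05 A, R_n = 27.27 Ω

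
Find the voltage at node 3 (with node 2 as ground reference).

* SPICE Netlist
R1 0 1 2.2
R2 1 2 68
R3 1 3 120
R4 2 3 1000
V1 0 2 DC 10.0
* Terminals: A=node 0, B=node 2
Nodal analysis, taking node 2 as the 0 V reference.
Source V1 fixes V_0 = 10 V.
KCL at each unknown node (sum of currents leaving = 0; resistances in Ω):
  Node 1: (V_1 - 10)/2.2 + (V_1 - 0)/68 + (V_1 - V_3)/120 = 0
  Node 3: (V_3 - V_1)/120 + (V_3 - 0)/1000 = 0
Collecting terms (coefficients in siemens):
  0.4776·V_1 - 0.008333·V_3 = 4.545
  0.009333·V_3 - 0.008333·V_1 = 0
Determinant D = (0.4776)(0.009333) - (-0.008333)(-0.008333) = 0.004388
V_1 = [(4.545)(0.009333) - (-0.008333)(0)]/D = 9.668 V
V_3 = [(0.4776)(0) - (4.545)(-0.008333)]/D = 8.632 V
The requested potential is V_3 = 8.632 V.

Final answer: V_3 = 8.632 V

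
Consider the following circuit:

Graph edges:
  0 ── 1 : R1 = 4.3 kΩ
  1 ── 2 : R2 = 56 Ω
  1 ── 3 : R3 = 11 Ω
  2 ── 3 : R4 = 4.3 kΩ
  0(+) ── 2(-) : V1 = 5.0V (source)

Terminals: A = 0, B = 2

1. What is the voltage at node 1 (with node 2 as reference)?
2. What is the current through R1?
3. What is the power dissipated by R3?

Nodal analysis, taking node 2 as the 0 V reference.
Source V1 fixes V_0 = 5 V.
KCL at each unknown node (sum of currents leaving = 0; resistances in Ω):
  Node 1: (V_1 - 5)/4300 + (V_1 - 0)/56 + (V_1 - V_3)/11 = 0
  Node 3: (V_3 - V_1)/11 + (V_3 - 0)/4300 = 0
Collecting terms (coefficients in siemens):
  0.109·V_1 - 0.09091·V_3 = 0.001163
  0.09114·V_3 - 0.09091·V_1 = 0
Determinant D = (0.109)(0.09114) - (-0.09091)(-0.09091) = 0.00167
V_1 = [(0.001163)(0.09114) - (-0.09091)(0)]/D = 0.06347 V
V_3 = [(0.109)(0) - (0.001163)(-0.09091)]/D = 0.0633 V
Part 1:
  Read off the nodal solution: V_1 = 0.06347 V
Part 2:
  I_R1 = (V_0 - V_1)/R1 = (5 - 0.06347)/4300 = 0.001148 A
  Magnitude: I_R1 = 0.001148 A
Part 3:
  I_R3 = (V_1 - V_3)/R3 = (0.06347 - 0.0633)/11 = 0.00001472 A
  P_R3 = I_R3² × R3 = (0.00001472)² × 11 = 0.000000002384 W

Final answers:
1. V_1 = 0.06347 V
2. I_R1 = 0.001148 A
3. P_R3 = 2.384e-09 W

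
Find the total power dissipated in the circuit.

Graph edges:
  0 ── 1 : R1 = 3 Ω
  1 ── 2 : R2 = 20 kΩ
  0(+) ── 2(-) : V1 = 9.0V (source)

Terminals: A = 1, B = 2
Nodal analysis, taking node 2 as the 0 V reference.
Source V1 fixes V_0 = 9 V.
KCL at each unknown node (sum of currents leaving = 0; resistances in Ω):
  Node 1: (V_1 - 9)/3 + (V_1 - 0)/20000 = 0
Collecting terms: 0.3334 × V_1 = 3  =>  V_1 = 8.999 V
Power in each resistor, P = (ΔV)²/R:
  P_R1 = (9 - 8.999)²/3 = 0.0000006073 W
  P_R2 = (8.999 - 0)²/20000 = 0.004049 W
P_total = P_R1 + P_R2 = 0.004049 W

Final answer: 0.004049 W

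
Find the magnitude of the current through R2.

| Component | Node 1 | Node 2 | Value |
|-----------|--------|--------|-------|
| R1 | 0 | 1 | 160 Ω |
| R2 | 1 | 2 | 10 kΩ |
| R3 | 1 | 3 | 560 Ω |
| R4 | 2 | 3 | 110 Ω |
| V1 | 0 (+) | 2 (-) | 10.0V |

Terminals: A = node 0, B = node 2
Nodal analysis, taking node 2 as the 0 V reference.
Source V1 fixes V_0 = 10 V.
KCL at each unknown node (sum of currents leaving = 0; resistances in Ω):
  Node 1: (V_1 - 10)/160 + (V_1 - 0)/10000 + (V_1 - V_3)/560 = 0
  Node 3: (V_3 - V_1)/560 + (V_3 - 0)/110 = 0
Collecting terms (coefficients in siemens):
  0.008136·V_1 - 0.001786·V_3 = 0.0625
  0.01088·V_3 - 0.001786·V_1 = 0
Determinant D = (0.008136)(0.01088) - (-0.001786)(-0.001786) = 0.0000853
V_1 = [(0.0625)(0.01088) - (-0.001786)(0)]/D = 7.969 V
V_3 = [(0.008136)(0) - (0.0625)(-0.001786)]/D = 1.308 V
I_R2 = (V_1 - V_2)/R2 = (7.969 - 0)/10000 = 0.0007969 A
|I_R2| = 0.0007969 A

Final answer: |I_R2| = 0.0007969 A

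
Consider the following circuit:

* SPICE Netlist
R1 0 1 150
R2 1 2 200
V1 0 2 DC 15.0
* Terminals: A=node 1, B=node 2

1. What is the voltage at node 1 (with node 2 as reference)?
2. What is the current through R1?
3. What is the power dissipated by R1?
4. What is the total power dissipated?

Nodal analysis, taking node 2 as the 0 V reference.
Source V1 fixes V_0 = 15 V.
KCL at each unknown node (sum of currents leaving = 0; resistances in Ω):
  Node 1: (V_1 - 15)/150 + (V_1 - 0)/200 = 0
Collecting terms: 0.01167 × V_1 = 0.1  =>  V_1 = 8.571 V
Part 1:
  Read off the nodal solution: V_1 = 8.571 V
Part 2:
  I_R1 = (V_0 - V_1)/R1 = (15 - 8.571)/150 = 0.04286 A
  Magnitude: I_R1 = 0.04286 A
Part 3:
  I_R1 = (V_0 - V_1)/R1 = (15 - 8.571)/150 = 0.04286 A
  P_R1 = I_R1² × R1 = (0.04286)² × 150 = 0.2755 W
Part 4:
  Power in each resistor, P = (ΔV)²/R:
    P_R1 = (15 - 8.571)²/150 = 0.2755 W
    P_R2 = (8.571 - 0)²/200 = 0.3673 W
  P_total = P_R1 + P_R2 = 0.6429 W

Final answers:
1. V_1 = 8.571 V
2. I_R1 = 0.04286 A
3. P_R1 = 0.2755 W
4. P_total = 0.6429 W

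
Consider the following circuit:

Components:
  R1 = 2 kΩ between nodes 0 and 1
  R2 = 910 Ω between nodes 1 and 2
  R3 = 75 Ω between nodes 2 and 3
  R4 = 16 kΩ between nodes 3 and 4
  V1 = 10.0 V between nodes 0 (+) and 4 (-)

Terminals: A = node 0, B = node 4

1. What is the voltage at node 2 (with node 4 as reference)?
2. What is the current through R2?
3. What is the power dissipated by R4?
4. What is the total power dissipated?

Nodal analysis, taking node 4 as the 0 V reference.
Source V1 fixes V_0 = 10 V.
KCL at each unknown node (sum of currents leaving = 0; resistances in Ω):
  Node 1: (V_1 - 10)/2000 + (V_1 - V_2)/910 = 0
  Node 2: (V_2 - V_1)/910 + (V_2 - V_3)/75 = 0
  Node 3: (V_3 - V_2)/75 + (V_3 - 0)/16000 = 0
Collecting terms (coefficients in siemens):
  0.001599·V_1 - 0.001099·V_2 = 0.005
  0.01443·V_2 - 0.001099·V_1 - 0.01333·V_3 = 0
  0.0134·V_3 - 0.01333·V_2 = 0
Solving these 3 simultaneous equations (Gaussian elimination) gives:
  V_1 = 8.947 V, V_2 = 8.467 V, V_3 = 8.428 V
Part 1:
  Read off the nodal solution: V_2 = 8.467 V
Part 2:
  I_R2 = (V_1 - V_2)/R2 = (8.947 - 8.467)/910 = 0.0005267 A
  Magnitude: I_R2 = 0.0005267 A
Part 3:
  I_R4 = (V_3 - V_4)/R4 = (8.428 - 0)/16000 = 0.0005267 A
  P_R4 = I_R4² × R4 = (0.0005267)² × 16000 = 0.004439 W
Part 4:
  Power in each resistor, P = (ΔV)²/R:
    P_R1 = (10 - 8.947)²/2000 = 0.0005549 W
    P_R2 = (8.947 - 8.467)²/910 = 0.0002525 W
    P_R3 = (8.467 - 8.428)²/75 = 0.00002081 W
    P_R4 = (8.428 - 0)²/16000 = 0.004439 W
  P_total = P_R1 + P_R2 + P_R3 + P_R4 = 0.005267 W

Final answers:
1. V_2 = 8.467 V
2. I_R2 = 0.0005267 A
3. P_R4 = 0.004439 W
4. P_total = 0.005267 W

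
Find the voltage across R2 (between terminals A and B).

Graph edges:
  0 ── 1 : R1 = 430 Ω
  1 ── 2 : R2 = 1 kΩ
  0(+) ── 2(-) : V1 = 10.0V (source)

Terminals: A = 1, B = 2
R1 and R2 are in series across V1 (node 0 → node 1 → node 2), and the output A–B is taken across R2, so this is a voltage divider.
Series current: I = V1/(R1 + R2) = 10/(430 + 1000) = 10/1430 = 0.006993 A
V_R2 = I × R2 = V1 × R2/(R1 + R2) = 10 × 1000/1430 = 6.993 V

Final answer: 6.993 V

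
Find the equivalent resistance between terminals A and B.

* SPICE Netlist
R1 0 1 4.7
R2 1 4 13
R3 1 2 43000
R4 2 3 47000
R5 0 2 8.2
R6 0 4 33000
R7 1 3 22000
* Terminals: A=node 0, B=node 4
Reduce the network between node 0 (A) and node 4 (B) by series/parallel combination:
  Rs1 = R7 + R4 (series, joined only at node 3) = 22000 + 47000 = 69000 Ω
  Rp1 = R3 ‖ Rs1 (parallel, both between nodes 1 and 2) = 1/(1/43000 + 1/69000) = 26490 Ω
  Rs2 = R5 + Rp1 (series, joined only at node 2) = 8.2 + 26490 = 26500 Ω
  Rp2 = R1 ‖ Rs2 (parallel, both between nodes 0 and 1) = 1/(1/4.7 + 1/26500) = 4.699 Ω
  Rs3 = R2 + Rp2 (series, joined only at node 1) = 13 + 4.699 = 17.7 Ω
  Rp3 = R6 ‖ Rs3 (parallel, both between nodes 0 and 4) = 1/(1/33000 + 1/17.7) = 17.69 Ω
R_eq = 17.69 Ω

Final answer: 17.69 Ω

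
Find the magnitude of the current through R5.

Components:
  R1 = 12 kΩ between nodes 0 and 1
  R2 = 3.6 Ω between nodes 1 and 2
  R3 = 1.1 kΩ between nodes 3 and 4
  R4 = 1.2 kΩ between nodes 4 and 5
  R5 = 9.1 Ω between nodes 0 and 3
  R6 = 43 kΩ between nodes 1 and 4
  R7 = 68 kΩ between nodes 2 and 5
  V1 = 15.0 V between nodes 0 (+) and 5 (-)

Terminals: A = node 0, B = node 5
Nodal analysis, taking node 5 as the 0 V reference.
Source V1 fixes V_0 = 15 V.
KCL at each unknown node (sum of currents leaving = 0; resistances in Ω):
  Node 1: (V_1 - 15)/12000 + (V_1 - V_2)/3.6 + (V_1 - V_4)/43000 = 0
  Node 2: (V_2 - V_1)/3.6 + (V_2 - 0)/68000 = 0
  Node 3: (V_3 - V_4)/1100 + (V_3 - 15)/9.1 = 0
  Node 4: (V_4 - V_3)/1100 + (V_4 - 0)/1200 + (V_4 - V_1)/43000 = 0
Collecting terms (coefficients in siemens):
  0.2779·V_1 - 0.2778·V_2 - 0.00002326·V_4 = 0.00125
  0.2778·V_2 - 0.2778·V_1 = 0
  0.1108·V_3 - 0.0009091·V_4 = 1.648
  0.001766·V_4 - 0.00002326·V_1 - 0.0009091·V_3 = 0
Solving these 4 simultaneous equations (Gaussian elimination) gives:
  V_1 = 11.81 V, V_2 = 11.81 V, V_3 = 14.94 V, V_4 = 7.848 V
I_R5 = (V_0 - V_3)/R5 = (15 - 14.94)/9.1 = 0.006448 A
|I_R5| = 0.006448 A

Final answer: |I_R5| = 0.006448 A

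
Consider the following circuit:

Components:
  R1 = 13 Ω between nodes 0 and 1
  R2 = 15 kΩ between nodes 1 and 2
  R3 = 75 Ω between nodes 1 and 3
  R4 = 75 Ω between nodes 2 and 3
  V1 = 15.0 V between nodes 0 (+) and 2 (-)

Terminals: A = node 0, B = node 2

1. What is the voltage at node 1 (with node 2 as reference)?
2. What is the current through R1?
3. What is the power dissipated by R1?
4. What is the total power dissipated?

Nodal analysis, taking node 2 as the 0 V reference.
Source V1 fixes V_0 = 15 V.
KCL at each unknown node (sum of currents leaving = 0; resistances in Ω):
  Node 1: (V_1 - 15)/13 + (V_1 - 0)/15000 + (V_1 - V_3)/75 = 0
  Node 3: (V_3 - V_1)/75 + (V_3 - 0)/75 = 0
Collecting terms (coefficients in siemens):
  0.09032·V_1 - 0.01333·V_3 = 1.154
  0.02667·V_3 - 0.01333·V_1 = 0
Determinant D = (0.09032)(0.02667) - (-0.01333)(-0.01333) = 0.002231
V_1 = [(1.154)(0.02667) - (-0.01333)(0)]/D = 13.79 V
V_3 = [(0.09032)(0) - (1.154)(-0.01333)]/D = 6.896 V
Part 1:
  Read off the nodal solution: V_1 = 13.79 V
Part 2:
  I_R1 = (V_0 - V_1)/R1 = (15 - 13.79)/13 = 0.09287 A
  Magnitude: I_R1 = 0.09287 A
Part 3:
  I_R1 = (V_0 - V_1)/R1 = (15 - 13.79)/13 = 0.09287 A
  P_R1 = I_R1² × R1 = (0.09287)² × 13 = 0.1121 W
Part 4:
  Power in each resistor, P = (ΔV)²/R:
    P_R1 = (15 - 13.79)²/13 = 0.1121 W
    P_R2 = (13.79 - 0)²/15000 = 0.01268 W
    P_R3 = (13.79 - 6.896)²/75 = 0.6341 W
    P_R4 = (0 - 6.896)²/75 = 0.6341 W
  P_total = P_R1 + P_R2 + P_R3 + P_R4 = 1.393 W

Final answers:
1. V_1 = 13.79 V
2. I_R1 = 0.09287 A
3. P_R1 = 0.1121 W
4. P_total = 1.393 W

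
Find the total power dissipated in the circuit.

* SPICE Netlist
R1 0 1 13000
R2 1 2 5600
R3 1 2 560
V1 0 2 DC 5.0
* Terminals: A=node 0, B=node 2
Nodal analysis, taking node 2 as the 0 V reference.
Source V1 fixes V_0 = 5 V.
KCL at each unknown node (sum of currents leaving = 0; resistances in Ω):
  Node 1: (V_1 - 5)/13000 + (V_1 - 0)/5600 + (V_1 - 0)/560 = 0
Collecting terms: 0.002041 × V_1 = 0.0003846  =>  V_1 = 0.1884 V
Power in each resistor, P = (ΔV)²/R:
  P_R1 = (5 - 0.1884)²/13000 = 0.001781 W
  P_R2 = (0.1884 - 0)²/5600 = 0.00000634 W
  P_R3 = (0.1884 - 0)²/560 = 0.0000634 W
P_total = P_R1 + P_R2 + P_R3 = 0.001851 W

Final answer: 0.001851 W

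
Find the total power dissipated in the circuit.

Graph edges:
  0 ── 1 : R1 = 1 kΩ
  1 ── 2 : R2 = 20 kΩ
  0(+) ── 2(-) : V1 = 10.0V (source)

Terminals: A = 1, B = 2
Nodal analysis, taking node 2 as the 0 V reference.
Source V1 fixes V_0 = 10 V.
KCL at each unknown node (sum of currents leaving = 0; resistances in Ω):
  Node 1: (V_1 - 10)/1000 + (V_1 - 0)/20000 = 0
Collecting terms: 0.00105 × V_1 = 0.01  =>  V_1 = 9.524 V
Power in each resistor, P = (ΔV)²/R:
  P_R1 = (10 - 9.524)²/1000 = 0.0002268 W
  P_R2 = (9.524 - 0)²/20000 = 0.004535 W
P_total = P_R1 + P_R2 = 0.004762 W

Final answer: 0.004762 W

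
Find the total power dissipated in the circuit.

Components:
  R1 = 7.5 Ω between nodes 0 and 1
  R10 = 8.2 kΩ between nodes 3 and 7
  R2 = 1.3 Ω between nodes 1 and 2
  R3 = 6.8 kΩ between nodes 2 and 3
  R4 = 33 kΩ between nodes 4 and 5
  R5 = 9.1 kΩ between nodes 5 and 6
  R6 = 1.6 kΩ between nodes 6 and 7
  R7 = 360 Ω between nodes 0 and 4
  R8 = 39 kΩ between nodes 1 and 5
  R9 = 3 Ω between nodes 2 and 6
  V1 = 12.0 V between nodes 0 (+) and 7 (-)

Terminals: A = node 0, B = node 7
Nodal analysis, taking node 7 as the 0 V reference.
Source V1 fixes V_0 = 12 V.
KCL at each unknown node (sum of currents leaving = 0; resistances in Ω):
  Node 1: (V_1 - 12)/7.5 + (V_1 - V_2)/1.3 + (V_1 - V_5)/39000 = 0
  Node 2: (V_2 - V_1)/1.3 + (V_2 - V_3)/6800 + (V_2 - V_6)/3 = 0
  Node 3: (V_3 - V_2)/6800 + (V_3 - 0)/8200 = 0
  Node 4: (V_4 - V_5)/33000 + (V_4 - 12)/360 = 0
  Node 5: (V_5 - V_4)/33000 + (V_5 - V_6)/9100 + (V_5 - V_1)/39000 = 0
  Node 6: (V_6 - V_5)/9100 + (V_6 - 0)/1600 + (V_6 - V_2)/3 = 0
Collecting terms (coefficients in siemens):
  0.9026·V_1 - 0.7692·V_2 - 0.00002564·V_5 = 1.6
  1.103·V_2 - 0.7692·V_1 - 0.0001471·V_3 - 0.3333·V_6 = 0
  0.000269·V_3 - 0.0001471·V_2 = 0
  0.002808·V_4 - 0.0000303·V_5 = 0.03333
  0.0001658·V_5 - 0.00002564·V_1 - 0.0000303·V_4 - 0.0001099·V_6 = 0
  0.3341·V_6 - 0.3333·V_2 - 0.0001099·V_5 = 0
Solving these 6 simultaneous equations (Gaussian elimination) gives:
  V_1 = 11.94 V, V_2 = 11.93 V, V_3 = 6.52 V, V_4 = 12 V
  V_5 = 11.93 V, V_6 = 11.91 V
Power in each resistor, P = (ΔV)²/R:
  P_R1 = (12 - 11.94)²/7.5 = 0.0005085 W
  P_R2 = (11.94 - 11.93)²/1.3 = 0.00008813 W
  P_R3 = (11.93 - 6.52)²/6800 = 0.0043 W
  P_R4 = (12 - 11.93)²/33000 = 0.0000001558 W
  P_R5 = (11.93 - 11.91)²/9100 = 0.00000005455 W
  P_R6 = (11.91 - 0)²/1600 = 0.08858 W
  P_R7 = (12 - 12)²/360 = 0.0000000017 W
  P_R8 = (11.94 - 11.93)²/39000 = 0.000000002957 W
  P_R9 = (11.93 - 11.91)²/3 = 0.000166 W
  P_R10 = (6.52 - 0)²/8200 = 0.005185 W
P_total = P_R1 + P_R2 + P_R3 + P_R4 + P_R5 + P_R6 + P_R7 + P_R8 + P_R9 + P_R10 = 0.09883 W

Final answer: 0.09883 W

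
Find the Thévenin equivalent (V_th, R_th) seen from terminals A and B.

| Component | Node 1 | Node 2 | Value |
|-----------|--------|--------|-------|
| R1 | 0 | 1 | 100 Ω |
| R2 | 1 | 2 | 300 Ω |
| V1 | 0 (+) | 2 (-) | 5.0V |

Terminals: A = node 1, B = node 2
Step 1 — V_th is the open-circuit voltage V_A - V_B (nothing connected across the terminals).
Nodal analysis, taking node 2 as the 0 V reference.
Source V1 fixes V_0 = 5 V.
KCL at each unknown node (sum of currents leaving = 0; resistances in Ω):
  Node 1: (V_1 - 5)/100 + (V_1 - 0)/300 = 0
Collecting terms: 0.01333 × V_1 = 0.05  =>  V_1 = 3.75 V
V_th = V_1 - V_2 = 3.75 - 0 = 3.75 V
Step 2 — R_th: zero the source — replace V1 by a short circuit (node 2 merges into node 0) — and find the resistance seen between A (node 1) and B (node 0).
Reduce the network between node 1 (A) and node 0 (B) by series/parallel combination:
  Rp1 = R1 ‖ R2 (parallel, both between nodes 0 and 1) = 1/(1/100 + 1/300) = 75 Ω
R_th = 75 Ω

Final answer: V_th = 3.75 V, R_th = 75 Ω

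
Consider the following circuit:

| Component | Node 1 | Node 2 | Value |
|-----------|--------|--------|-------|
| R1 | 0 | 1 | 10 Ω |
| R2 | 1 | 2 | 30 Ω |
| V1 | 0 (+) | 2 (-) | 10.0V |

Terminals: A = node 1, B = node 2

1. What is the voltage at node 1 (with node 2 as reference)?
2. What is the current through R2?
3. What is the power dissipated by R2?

Nodal analysis, taking node 2 as the 0 V reference.
Source V1 fixes V_0 = 10 V.
KCL at each unknown node (sum of currents leaving = 0; resistances in Ω):
  Node 1: (V_1 - 10)/10 + (V_1 - 0)/30 = 0
Collecting terms: 0.1333 × V_1 = 1  =>  V_1 = 7.5 V
Part 1:
  Read off the nodal solution: V_1 = 7.5 V
Part 2:
  I_R2 = (V_1 - V_2)/R2 = (7.5 - 0)/30 = 0.25 A
  Magnitude: I_R2 = 0.25 A
Part 3:
  I_R2 = (V_1 - V_2)/R2 = (7.5 - 0)/30 = 0.25 A
  P_R2 = I_R2² × R2 = (0.25)² × 30 = 1.875 W

Final answers:
1. V_1 = 7.5 V
2. I_R2 = 0.25 A
3. P_R2 = 1.875 W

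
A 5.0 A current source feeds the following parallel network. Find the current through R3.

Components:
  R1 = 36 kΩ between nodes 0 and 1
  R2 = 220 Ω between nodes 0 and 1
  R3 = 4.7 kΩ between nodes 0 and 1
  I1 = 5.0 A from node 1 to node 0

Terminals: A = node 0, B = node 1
All resistors sit directly between nodes 0 and 1, so they are in parallel and share one voltage V; the full source current 5 A splits among them.
1/R_par = 1/36000 + 1/220 + 1/4700 = 0.004786 S  =>  R_par = 208.9 Ω
V = I × R_par = 5 × 208.9 = 1045 V
I_R3 = V/R3 = 1045/4700 = 0.2223 A

Final answer: 0.2223 A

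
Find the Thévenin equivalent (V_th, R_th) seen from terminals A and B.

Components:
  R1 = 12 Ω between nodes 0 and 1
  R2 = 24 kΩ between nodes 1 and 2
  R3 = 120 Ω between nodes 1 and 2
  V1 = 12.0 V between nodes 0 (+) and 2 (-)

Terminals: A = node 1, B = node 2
Step 1 — V_th is the open-circuit voltage V_A - V_B (nothing connected across the terminals).
Nodal analysis, taking node 2 as the 0 V reference.
Source V1 fixes V_0 = 12 V.
KCL at each unknown node (sum of currents leaving = 0; resistances in Ω):
  Node 1: (V_1 - 12)/12 + (V_1 - 0)/24000 + (V_1 - 0)/120 = 0
Collecting terms: 0.09171 × V_1 = 1  =>  V_1 = 10.9 V
V_th = V_1 - V_2 = 10.9 - 0 = 10.9 V
Step 2 — R_th: zero the source — replace V1 by a short circuit (node 2 merges into node 0) — and find the resistance seen between A (node 1) and B (node 0).
Reduce the network between node 1 (A) and node 0 (B) by series/parallel combination:
  Rp1 = R1 ‖ R2 ‖ R3 (parallel, all between nodes 0 and 1) = 1/(1/12 + 1/24000 + 1/120) = 10.9 Ω
R_th = 10.9 Ω

Final answer: V_th = 10.9 V, R_th = 10.9 Ω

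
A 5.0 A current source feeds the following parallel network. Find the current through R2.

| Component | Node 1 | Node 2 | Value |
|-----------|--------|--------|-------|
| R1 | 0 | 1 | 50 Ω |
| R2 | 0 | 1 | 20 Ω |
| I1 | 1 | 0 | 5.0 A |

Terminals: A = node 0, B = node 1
All resistors sit directly between nodes 0 and 1, so they are in parallel and share one voltage V; the full source current 5 A splits among them.
1/R_par = 1/50 + 1/20 = 0.07 S  =>  R_par = 14.29 Ω
V = I × R_par = 5 × 14.29 = 71.43 V
I_R2 = V/R2 = 71.43/20 = 3.571 A

Final answer: 3.571 A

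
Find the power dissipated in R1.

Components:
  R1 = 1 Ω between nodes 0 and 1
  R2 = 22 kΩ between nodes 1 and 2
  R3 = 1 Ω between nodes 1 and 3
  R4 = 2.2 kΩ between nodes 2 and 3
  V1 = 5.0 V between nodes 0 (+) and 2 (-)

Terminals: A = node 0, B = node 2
Nodal analysis, taking node 2 as the 0 V reference.
Source V1 fixes V_0 = 5 V.
KCL at each unknown node (sum of currents leaving = 0; resistances in Ω):
  Node 1: (V_1 - 5)/1 + (V_1 - 0)/22000 + (V_1 - V_3)/1 = 0
  Node 3: (V_3 - V_1)/1 + (V_3 - 0)/2200 = 0
Collecting terms (coefficients in siemens):
  2·V_1 - 1·V_3 = 5
  1·V_3 - 1·V_1 = 0
Determinant D = (2)(1) - (-1)(-1) = 1.001
V_1 = [(5)(1) - (-1)(0)]/D = 4.998 V
V_3 = [(2)(0) - (5)(-1)]/D = 4.995 V
I_R1 = (V_0 - V_1)/R1 = (5 - 4.998)/1 = 0.002498 A
P_R1 = I_R1² × R1 = (0.002498)² × 1 = 0.000006239 W

Final answer: 6.239e-06 W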